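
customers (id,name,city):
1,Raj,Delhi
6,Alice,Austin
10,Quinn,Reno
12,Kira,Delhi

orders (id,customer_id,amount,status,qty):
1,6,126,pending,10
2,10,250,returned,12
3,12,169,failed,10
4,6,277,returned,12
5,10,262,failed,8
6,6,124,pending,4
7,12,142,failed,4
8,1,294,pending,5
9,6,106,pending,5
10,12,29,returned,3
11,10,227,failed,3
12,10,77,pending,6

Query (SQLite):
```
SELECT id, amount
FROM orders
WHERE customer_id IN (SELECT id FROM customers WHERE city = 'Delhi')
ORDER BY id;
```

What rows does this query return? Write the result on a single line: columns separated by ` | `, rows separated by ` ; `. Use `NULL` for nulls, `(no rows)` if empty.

3 | 169 ; 7 | 142 ; 8 | 294 ; 10 | 29

Inner query: customers.id where city = 'Delhi'.
Outer: keep orders rows whose customer_id is in that set.
Inner query → {1, 12}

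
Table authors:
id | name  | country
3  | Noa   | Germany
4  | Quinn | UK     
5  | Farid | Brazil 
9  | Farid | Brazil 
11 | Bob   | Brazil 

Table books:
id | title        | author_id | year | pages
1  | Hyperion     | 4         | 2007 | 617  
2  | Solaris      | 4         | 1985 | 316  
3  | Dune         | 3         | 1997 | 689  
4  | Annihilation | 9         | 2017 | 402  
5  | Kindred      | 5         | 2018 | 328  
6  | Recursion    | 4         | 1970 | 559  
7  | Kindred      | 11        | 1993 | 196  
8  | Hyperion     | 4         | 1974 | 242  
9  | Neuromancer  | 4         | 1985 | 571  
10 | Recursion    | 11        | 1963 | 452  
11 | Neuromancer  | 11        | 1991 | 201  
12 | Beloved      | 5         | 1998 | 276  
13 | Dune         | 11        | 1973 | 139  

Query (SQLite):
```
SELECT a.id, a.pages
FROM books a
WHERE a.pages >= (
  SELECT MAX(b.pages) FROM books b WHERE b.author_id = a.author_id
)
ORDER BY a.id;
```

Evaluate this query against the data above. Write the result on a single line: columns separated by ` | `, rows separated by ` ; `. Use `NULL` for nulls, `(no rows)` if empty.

1 | 617 ; 3 | 689 ; 4 | 402 ; 5 | 328 ; 10 | 452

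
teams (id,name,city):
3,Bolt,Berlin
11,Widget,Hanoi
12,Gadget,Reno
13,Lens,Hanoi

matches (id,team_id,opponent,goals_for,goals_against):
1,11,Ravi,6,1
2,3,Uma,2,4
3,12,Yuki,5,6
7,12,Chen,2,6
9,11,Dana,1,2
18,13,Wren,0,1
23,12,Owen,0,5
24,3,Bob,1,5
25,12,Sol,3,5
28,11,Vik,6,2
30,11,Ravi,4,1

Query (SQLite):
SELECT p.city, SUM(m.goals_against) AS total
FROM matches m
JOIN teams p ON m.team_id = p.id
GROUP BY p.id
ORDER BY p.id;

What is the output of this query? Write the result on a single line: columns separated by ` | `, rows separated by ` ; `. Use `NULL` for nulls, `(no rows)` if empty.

Berlin | 9 ; Hanoi | 6 ; Reno | 22 ; Hanoi | 1

Join each matches row to its teams via team_id.
Group joined rows by teams.id; compute SUM(m.goals_against) per group.
  3: ids {2, 24} → SUM(m.goals_against)=9
  11: ids {1, 9, 28, 30} → SUM(m.goals_against)=6
  12: ids {3, 7, 23, 25} → SUM(m.goals_against)=22
  13: ids {18} → SUM(m.goals_against)=1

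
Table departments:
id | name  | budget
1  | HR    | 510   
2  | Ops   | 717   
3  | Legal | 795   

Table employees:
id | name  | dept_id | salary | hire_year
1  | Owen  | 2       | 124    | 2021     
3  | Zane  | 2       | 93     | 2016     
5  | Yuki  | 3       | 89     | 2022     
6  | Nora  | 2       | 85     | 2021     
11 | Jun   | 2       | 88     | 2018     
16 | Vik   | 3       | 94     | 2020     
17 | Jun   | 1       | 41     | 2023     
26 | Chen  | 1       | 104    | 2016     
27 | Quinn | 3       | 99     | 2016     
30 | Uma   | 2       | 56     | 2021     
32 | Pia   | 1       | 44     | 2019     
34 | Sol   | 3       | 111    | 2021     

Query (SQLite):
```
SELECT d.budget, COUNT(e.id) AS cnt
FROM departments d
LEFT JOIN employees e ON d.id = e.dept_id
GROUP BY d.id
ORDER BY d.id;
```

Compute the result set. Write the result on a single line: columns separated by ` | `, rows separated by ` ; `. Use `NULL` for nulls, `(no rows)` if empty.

510 | 3 ; 717 | 5 ; 795 | 4

LEFT JOIN keeps every departments row; unmatched ones get NULL for employees columns.
Group by departments.id and compute COUNT(e.id). COUNT(col) of an all-NULL group is 0.
  1: ids {17, 26, 32} → COUNT(e.id)=3
  2: ids {1, 3, 6, 11, 30} → COUNT(e.id)=5
  3: ids {5, 16, 27, 34} → COUNT(e.id)=4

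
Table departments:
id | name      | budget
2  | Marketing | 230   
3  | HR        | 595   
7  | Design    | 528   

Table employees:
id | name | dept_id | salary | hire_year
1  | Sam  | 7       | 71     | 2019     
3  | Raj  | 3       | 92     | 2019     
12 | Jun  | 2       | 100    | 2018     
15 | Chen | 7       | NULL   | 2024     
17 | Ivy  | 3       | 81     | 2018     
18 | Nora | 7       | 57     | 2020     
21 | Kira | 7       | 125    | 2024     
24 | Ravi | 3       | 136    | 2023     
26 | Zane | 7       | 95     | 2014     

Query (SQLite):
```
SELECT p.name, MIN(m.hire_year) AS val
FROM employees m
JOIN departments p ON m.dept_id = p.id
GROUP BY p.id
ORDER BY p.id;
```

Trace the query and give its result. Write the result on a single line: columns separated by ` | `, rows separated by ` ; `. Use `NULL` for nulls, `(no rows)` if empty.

Marketing | 2018 ; HR | 2018 ; Design | 2014

Join each employees row to its departments via dept_id.
Group joined rows by departments.id; compute MIN(m.hire_year) per group.
  2: ids {12} → MIN(m.hire_year)=2018
  3: ids {3, 17, 24} → MIN(m.hire_year)=2018
  7: ids {1, 15, 18, 21, 26} → MIN(m.hire_year)=2014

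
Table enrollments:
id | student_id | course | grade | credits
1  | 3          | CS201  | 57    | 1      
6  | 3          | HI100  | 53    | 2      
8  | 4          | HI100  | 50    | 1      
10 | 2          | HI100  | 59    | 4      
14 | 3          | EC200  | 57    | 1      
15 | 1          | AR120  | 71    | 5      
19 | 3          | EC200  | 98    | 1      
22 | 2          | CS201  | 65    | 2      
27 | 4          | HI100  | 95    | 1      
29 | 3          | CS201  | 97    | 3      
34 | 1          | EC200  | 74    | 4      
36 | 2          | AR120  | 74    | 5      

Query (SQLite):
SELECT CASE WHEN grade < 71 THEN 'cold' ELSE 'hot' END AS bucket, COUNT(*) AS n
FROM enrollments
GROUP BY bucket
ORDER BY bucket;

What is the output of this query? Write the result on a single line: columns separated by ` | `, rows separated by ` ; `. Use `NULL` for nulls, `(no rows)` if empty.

Bucket rows by grade < 71 → 'cold' else 'hot'; count each bucket.

cold | 6 ; hot | 6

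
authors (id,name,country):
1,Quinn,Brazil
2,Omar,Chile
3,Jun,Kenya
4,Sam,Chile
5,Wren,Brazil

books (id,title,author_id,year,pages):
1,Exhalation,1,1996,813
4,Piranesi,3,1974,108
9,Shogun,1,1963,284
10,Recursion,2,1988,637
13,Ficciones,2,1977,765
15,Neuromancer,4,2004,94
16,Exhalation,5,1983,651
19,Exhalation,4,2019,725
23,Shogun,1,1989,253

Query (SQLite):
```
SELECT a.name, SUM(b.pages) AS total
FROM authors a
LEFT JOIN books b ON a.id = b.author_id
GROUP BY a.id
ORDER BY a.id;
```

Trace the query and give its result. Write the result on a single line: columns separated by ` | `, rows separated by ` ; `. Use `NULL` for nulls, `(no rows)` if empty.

LEFT JOIN keeps every authors row; unmatched ones get NULL for books columns.
Group by authors.id and compute SUM(b.pages). SUM over an all-NULL group is NULL.
  1: ids {1, 9, 23} → SUM(b.pages)=1350
  2: ids {10, 13} → SUM(b.pages)=1402
  3: ids {4} → SUM(b.pages)=108
  4: ids {15, 19} → SUM(b.pages)=819
  5: ids {16} → SUM(b.pages)=651

Quinn | 1350 ; Omar | 1402 ; Jun | 108 ; Sam | 819 ; Wren | 651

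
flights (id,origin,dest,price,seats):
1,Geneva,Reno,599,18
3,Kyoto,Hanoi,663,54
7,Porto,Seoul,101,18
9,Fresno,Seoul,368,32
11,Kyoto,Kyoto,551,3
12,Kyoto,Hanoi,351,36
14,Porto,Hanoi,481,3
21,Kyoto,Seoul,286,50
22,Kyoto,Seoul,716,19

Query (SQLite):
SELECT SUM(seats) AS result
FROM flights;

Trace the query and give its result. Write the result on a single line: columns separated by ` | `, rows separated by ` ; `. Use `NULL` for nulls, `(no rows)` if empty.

All seats values: [18, 54, 18, 32, 3, 36, 3, 50, 19].
SUM of non-NULL values = 233.

233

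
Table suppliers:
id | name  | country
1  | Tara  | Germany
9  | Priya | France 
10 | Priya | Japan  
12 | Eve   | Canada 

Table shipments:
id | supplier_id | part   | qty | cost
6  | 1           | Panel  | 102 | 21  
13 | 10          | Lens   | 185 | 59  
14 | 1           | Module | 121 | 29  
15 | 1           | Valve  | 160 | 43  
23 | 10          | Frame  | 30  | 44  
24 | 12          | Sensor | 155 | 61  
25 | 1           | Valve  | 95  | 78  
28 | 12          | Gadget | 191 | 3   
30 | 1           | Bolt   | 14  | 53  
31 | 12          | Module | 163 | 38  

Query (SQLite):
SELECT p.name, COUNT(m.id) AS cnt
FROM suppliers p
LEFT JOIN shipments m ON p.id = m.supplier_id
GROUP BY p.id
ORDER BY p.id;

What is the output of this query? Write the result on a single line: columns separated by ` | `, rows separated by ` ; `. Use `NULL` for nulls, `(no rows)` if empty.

Tara | 5 ; Priya | 0 ; Priya | 2 ; Eve | 3

LEFT JOIN keeps every suppliers row; unmatched ones get NULL for shipments columns.
Group by suppliers.id and compute COUNT(m.id). COUNT(col) of an all-NULL group is 0.
  1: ids {6, 14, 15, 25, 30} → COUNT(m.id)=5
  9: ids {—} → COUNT(m.id)=0
  10: ids {13, 23} → COUNT(m.id)=2
  12: ids {24, 28, 31} → COUNT(m.id)=3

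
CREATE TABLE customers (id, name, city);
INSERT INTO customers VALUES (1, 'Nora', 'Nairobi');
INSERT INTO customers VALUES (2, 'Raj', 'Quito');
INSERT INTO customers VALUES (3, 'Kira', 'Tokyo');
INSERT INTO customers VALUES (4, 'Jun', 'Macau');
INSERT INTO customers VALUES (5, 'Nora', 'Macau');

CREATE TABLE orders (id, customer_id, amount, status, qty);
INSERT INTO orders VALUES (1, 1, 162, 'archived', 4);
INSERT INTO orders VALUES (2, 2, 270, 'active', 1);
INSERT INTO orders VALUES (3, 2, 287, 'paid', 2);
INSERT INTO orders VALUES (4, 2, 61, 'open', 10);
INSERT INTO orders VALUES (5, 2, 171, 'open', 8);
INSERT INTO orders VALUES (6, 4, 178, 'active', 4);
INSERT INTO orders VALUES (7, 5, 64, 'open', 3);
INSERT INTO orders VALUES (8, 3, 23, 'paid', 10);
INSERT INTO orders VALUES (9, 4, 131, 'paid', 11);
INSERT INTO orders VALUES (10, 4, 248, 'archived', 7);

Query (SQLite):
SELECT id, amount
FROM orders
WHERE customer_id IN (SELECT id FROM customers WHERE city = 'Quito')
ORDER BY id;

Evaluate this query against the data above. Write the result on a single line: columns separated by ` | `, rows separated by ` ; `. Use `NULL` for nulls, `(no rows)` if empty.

2 | 270 ; 3 | 287 ; 4 | 61 ; 5 | 171

Inner query: customers.id where city = 'Quito'.
Outer: keep orders rows whose customer_id is in that set.
Inner query → {2}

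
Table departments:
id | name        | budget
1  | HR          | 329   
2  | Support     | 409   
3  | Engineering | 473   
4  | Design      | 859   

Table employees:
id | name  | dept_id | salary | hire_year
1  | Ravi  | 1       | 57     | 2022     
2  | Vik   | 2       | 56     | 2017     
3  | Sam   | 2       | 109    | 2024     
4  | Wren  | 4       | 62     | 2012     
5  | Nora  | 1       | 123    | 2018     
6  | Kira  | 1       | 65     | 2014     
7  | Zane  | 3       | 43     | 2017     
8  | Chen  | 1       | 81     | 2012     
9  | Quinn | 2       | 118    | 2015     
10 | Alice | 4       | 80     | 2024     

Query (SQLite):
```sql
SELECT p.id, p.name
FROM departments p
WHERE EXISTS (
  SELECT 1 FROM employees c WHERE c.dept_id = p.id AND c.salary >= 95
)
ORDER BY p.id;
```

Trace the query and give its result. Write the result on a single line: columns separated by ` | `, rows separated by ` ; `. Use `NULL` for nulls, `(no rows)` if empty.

For each departments row, check whether any employees with matching dept_id has salary >= 95.
Keep rows where that is true.

1 | HR ; 2 | Support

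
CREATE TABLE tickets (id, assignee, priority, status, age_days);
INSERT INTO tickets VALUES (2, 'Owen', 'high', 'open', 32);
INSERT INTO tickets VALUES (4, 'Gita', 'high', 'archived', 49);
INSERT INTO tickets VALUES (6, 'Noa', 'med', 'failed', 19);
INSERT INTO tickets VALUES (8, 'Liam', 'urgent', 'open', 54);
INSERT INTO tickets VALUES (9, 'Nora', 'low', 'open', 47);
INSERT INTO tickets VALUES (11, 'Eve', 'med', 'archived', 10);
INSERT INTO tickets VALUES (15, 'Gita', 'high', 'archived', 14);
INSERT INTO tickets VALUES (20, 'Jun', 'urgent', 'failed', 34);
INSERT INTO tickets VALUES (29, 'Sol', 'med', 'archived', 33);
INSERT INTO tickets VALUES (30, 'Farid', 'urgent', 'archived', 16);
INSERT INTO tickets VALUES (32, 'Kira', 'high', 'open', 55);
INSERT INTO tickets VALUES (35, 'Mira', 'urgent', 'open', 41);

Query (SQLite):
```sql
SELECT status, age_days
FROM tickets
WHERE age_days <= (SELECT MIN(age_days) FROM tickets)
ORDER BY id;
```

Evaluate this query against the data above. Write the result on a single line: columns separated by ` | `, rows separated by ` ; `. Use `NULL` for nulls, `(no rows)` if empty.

archived | 10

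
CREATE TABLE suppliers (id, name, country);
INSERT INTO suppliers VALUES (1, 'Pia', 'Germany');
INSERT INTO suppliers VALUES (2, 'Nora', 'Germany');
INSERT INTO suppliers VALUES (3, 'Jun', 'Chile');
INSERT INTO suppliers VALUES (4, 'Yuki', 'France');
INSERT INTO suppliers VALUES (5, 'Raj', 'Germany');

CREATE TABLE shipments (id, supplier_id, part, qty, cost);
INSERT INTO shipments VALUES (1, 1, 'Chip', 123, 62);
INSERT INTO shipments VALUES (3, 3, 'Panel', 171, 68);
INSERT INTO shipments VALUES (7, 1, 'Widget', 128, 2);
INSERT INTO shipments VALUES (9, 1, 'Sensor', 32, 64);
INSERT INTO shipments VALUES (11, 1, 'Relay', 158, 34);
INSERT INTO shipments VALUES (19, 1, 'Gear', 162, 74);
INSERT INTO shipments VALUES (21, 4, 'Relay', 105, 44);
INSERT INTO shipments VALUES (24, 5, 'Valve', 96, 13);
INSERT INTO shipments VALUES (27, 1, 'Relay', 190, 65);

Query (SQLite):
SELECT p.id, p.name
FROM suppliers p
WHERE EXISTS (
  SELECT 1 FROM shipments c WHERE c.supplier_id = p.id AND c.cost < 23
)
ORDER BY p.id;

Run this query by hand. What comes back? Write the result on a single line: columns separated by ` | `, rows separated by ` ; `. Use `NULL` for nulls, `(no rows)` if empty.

1 | Pia ; 5 | Raj

For each suppliers row, check whether any shipments with matching supplier_id has cost < 23.
Keep rows where that is true.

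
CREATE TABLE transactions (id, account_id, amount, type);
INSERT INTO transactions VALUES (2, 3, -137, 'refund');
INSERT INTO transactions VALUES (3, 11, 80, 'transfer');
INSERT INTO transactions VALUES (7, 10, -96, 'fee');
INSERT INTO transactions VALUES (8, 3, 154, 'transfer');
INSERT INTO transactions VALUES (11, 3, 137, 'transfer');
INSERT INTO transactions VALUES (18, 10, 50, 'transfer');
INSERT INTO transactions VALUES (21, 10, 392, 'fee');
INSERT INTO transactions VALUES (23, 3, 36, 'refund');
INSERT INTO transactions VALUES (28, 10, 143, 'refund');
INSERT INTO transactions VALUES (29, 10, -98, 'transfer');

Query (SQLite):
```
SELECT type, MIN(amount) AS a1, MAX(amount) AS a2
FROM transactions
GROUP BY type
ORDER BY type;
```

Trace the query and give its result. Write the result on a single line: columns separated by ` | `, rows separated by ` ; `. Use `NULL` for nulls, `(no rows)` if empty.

Group transactions by type.
Per group compute: MIN(amount), MAX(amount).
  fee: ids {7, 21} → MIN(amount)=-96, MAX(amount)=392
  refund: ids {2, 23, 28} → MIN(amount)=-137, MAX(amount)=143
  transfer: ids {3, 8, 11, 18, 29} → MIN(amount)=-98, MAX(amount)=154

fee | -96 | 392 ; refund | -137 | 143 ; transfer | -98 | 154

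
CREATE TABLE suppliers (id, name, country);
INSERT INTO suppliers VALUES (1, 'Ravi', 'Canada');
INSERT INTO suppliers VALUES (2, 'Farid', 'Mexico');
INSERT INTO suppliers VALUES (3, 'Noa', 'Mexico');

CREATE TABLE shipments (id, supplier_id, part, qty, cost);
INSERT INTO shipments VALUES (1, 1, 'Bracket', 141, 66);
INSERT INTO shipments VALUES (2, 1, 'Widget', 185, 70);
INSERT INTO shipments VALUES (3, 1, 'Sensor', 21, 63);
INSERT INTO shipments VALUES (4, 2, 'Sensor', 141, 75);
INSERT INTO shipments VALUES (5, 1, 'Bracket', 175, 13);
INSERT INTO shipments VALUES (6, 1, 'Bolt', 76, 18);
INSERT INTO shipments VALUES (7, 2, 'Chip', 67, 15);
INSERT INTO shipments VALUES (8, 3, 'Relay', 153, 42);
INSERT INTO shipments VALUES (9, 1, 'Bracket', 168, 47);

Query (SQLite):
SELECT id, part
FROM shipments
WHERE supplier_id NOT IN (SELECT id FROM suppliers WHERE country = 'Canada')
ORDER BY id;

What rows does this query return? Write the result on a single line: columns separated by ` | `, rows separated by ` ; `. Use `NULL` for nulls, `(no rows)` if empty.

Inner query: suppliers.id where country = 'Canada'.
Outer: keep shipments rows whose supplier_id is not in that set.
Inner query → {1}

4 | Sensor ; 7 | Chip ; 8 | Relay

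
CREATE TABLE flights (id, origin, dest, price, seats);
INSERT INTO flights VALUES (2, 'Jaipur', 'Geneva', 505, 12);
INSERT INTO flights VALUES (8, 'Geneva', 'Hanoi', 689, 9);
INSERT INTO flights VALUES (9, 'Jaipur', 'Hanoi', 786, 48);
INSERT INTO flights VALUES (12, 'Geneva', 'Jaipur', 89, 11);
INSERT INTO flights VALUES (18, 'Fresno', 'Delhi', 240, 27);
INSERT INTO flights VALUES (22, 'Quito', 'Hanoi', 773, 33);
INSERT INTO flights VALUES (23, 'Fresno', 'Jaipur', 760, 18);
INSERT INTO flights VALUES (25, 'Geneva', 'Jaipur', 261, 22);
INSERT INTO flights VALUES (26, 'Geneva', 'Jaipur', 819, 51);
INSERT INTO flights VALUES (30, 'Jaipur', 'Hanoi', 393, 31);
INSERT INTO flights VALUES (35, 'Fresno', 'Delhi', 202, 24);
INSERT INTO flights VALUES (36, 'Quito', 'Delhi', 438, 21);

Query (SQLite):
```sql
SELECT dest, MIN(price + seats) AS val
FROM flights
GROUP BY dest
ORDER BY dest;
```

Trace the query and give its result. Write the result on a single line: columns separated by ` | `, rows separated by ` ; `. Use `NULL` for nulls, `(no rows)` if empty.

Delhi | 226 ; Geneva | 517 ; Hanoi | 424 ; Jaipur | 100

For each row compute price + seats.
Group by dest; take MIN of the expression per group.
  Delhi: ids {18, 35, 36} → MIN(price + seats)=226
  Geneva: ids {2} → MIN(price + seats)=517
  Hanoi: ids {8, 9, 22, 30} → MIN(price + seats)=424
  Jaipur: ids {12, 23, 25, 26} → MIN(price + seats)=100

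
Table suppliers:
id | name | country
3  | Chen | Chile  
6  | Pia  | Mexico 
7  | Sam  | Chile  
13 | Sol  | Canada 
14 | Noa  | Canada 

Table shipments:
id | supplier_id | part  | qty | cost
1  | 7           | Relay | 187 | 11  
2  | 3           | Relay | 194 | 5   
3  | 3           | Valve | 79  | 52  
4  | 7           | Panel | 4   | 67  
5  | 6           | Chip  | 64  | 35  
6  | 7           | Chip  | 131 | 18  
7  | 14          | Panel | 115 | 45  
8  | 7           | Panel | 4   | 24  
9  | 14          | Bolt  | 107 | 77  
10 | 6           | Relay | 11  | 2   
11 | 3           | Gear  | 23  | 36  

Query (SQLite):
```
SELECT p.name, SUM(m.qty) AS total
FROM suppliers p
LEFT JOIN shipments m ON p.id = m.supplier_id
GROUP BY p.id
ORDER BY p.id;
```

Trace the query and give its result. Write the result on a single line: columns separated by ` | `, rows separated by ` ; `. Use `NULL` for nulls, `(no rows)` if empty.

LEFT JOIN keeps every suppliers row; unmatched ones get NULL for shipments columns.
Group by suppliers.id and compute SUM(m.qty). SUM over an all-NULL group is NULL.
  3: ids {2, 3, 11} → SUM(m.qty)=296
  6: ids {5, 10} → SUM(m.qty)=75
  7: ids {1, 4, 6, 8} → SUM(m.qty)=326
  13: ids {—} → SUM(m.qty)=NULL
  14: ids {7, 9} → SUM(m.qty)=222

Chen | 296 ; Pia | 75 ; Sam | 326 ; Sol | NULL ; Noa | 222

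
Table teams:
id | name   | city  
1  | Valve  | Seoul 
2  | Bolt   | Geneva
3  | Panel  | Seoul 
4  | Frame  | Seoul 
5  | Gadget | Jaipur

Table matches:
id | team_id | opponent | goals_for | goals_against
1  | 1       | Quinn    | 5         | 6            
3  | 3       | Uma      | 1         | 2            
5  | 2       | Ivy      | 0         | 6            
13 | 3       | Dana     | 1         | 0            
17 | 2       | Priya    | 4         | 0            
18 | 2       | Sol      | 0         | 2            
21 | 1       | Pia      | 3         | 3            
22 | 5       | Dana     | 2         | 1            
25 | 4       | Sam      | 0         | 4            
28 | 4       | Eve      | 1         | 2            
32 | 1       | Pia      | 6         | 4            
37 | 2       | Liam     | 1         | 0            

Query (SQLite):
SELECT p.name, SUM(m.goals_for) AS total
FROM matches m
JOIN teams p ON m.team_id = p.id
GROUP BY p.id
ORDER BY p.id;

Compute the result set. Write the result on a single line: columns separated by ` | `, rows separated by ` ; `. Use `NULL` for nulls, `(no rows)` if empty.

Valve | 14 ; Bolt | 5 ; Panel | 2 ; Frame | 1 ; Gadget | 2

Join each matches row to its teams via team_id.
Group joined rows by teams.id; compute SUM(m.goals_for) per group.
  1: ids {1, 21, 32} → SUM(m.goals_for)=14
  2: ids {5, 17, 18, 37} → SUM(m.goals_for)=5
  3: ids {3, 13} → SUM(m.goals_for)=2
  4: ids {25, 28} → SUM(m.goals_for)=1
  5: ids {22} → SUM(m.goals_for)=2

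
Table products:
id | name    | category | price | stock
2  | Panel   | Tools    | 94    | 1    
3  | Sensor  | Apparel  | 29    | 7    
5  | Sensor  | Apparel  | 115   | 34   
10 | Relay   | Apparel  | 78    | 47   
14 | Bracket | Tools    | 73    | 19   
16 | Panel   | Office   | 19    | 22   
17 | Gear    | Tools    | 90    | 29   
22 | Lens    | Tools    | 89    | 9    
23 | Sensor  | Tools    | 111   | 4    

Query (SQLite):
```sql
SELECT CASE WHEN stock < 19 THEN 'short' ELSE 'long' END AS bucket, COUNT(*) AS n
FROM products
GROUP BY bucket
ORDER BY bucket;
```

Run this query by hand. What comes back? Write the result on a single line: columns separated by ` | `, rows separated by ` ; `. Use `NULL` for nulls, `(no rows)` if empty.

long | 5 ; short | 4

Bucket rows by stock < 19 → 'short' else 'long'; count each bucket.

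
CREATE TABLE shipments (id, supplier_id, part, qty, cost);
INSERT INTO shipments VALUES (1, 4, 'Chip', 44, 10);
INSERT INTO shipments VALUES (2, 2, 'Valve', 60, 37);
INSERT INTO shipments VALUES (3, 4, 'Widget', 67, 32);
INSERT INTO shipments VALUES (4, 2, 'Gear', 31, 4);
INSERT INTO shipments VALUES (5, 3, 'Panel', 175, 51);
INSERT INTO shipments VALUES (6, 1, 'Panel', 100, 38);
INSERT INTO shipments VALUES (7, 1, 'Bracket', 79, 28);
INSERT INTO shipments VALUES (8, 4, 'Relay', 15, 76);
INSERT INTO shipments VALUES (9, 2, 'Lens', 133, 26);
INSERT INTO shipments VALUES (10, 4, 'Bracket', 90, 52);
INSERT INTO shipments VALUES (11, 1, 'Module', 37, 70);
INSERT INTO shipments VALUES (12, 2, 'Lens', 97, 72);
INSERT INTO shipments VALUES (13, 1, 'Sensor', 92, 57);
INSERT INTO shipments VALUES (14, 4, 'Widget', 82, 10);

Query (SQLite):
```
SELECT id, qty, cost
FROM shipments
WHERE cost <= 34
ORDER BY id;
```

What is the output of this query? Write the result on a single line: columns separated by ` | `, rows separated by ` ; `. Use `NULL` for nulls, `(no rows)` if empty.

1 | 44 | 10 ; 3 | 67 | 32 ; 4 | 31 | 4 ; 7 | 79 | 28 ; 9 | 133 | 26 ; 14 | 82 | 10

cost <= 34: ids {1, 3, 4, 7, 9, 14}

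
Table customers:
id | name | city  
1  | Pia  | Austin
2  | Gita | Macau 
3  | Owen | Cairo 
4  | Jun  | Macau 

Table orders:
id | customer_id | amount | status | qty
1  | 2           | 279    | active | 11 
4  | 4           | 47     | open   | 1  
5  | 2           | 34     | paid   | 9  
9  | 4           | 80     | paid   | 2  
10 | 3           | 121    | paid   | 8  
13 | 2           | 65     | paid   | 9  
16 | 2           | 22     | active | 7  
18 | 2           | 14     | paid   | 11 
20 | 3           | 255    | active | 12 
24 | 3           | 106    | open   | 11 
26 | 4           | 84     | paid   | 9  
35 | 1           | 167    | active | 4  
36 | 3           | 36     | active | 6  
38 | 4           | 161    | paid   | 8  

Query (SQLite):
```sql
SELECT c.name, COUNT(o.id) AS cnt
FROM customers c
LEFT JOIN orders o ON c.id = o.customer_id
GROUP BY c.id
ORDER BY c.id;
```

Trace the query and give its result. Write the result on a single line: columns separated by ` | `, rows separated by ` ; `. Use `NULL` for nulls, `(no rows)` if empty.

LEFT JOIN keeps every customers row; unmatched ones get NULL for orders columns.
Group by customers.id and compute COUNT(o.id). COUNT(col) of an all-NULL group is 0.
  1: ids {35} → COUNT(o.id)=1
  2: ids {1, 5, 13, 16, 18} → COUNT(o.id)=5
  3: ids {10, 20, 24, 36} → COUNT(o.id)=4
  4: ids {4, 9, 26, 38} → COUNT(o.id)=4

Pia | 1 ; Gita | 5 ; Owen | 4 ; Jun | 4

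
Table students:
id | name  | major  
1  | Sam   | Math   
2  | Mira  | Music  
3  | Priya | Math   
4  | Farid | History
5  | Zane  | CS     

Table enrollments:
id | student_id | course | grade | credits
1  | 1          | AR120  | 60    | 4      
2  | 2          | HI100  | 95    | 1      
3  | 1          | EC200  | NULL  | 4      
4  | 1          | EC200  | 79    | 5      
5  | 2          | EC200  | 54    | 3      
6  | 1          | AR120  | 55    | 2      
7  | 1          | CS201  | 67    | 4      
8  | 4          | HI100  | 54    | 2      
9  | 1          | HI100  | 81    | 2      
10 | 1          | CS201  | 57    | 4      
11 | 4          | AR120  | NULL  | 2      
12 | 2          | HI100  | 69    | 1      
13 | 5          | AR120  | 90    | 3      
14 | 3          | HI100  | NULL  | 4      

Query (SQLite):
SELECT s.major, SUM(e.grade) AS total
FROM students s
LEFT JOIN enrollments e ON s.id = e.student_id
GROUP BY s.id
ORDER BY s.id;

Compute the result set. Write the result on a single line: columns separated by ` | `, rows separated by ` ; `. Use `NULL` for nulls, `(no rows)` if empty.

Math | 399 ; Music | 218 ; Math | NULL ; History | 54 ; CS | 90

LEFT JOIN keeps every students row; unmatched ones get NULL for enrollments columns.
Group by students.id and compute SUM(e.grade). SUM over an all-NULL group is NULL.
  1: ids {1, 3, 4, 6, 7, 9, 10} → SUM(e.grade)=399
  2: ids {2, 5, 12} → SUM(e.grade)=218
  3: ids {14} → SUM(e.grade)=NULL
  4: ids {8, 11} → SUM(e.grade)=54
  5: ids {13} → SUM(e.grade)=90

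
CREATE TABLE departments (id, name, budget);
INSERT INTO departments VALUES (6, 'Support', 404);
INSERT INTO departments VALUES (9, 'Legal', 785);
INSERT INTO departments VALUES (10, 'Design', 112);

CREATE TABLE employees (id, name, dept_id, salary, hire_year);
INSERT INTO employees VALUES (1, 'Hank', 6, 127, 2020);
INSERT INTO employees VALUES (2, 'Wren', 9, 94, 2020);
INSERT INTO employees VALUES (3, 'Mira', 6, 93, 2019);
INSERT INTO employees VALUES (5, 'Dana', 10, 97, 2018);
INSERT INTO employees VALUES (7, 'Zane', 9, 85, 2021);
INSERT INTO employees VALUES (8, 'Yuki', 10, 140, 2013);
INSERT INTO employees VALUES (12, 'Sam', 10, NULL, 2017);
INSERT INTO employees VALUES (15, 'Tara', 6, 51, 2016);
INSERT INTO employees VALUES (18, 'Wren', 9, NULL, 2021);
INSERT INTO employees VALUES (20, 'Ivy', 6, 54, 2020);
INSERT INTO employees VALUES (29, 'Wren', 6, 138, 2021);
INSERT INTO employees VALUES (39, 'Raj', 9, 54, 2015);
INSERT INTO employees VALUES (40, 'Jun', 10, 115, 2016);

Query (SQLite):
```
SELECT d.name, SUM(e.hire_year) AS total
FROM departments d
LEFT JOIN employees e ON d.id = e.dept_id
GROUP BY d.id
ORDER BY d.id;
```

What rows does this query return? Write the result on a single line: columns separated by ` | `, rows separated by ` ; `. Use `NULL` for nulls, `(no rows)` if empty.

Support | 10096 ; Legal | 8077 ; Design | 8064

LEFT JOIN keeps every departments row; unmatched ones get NULL for employees columns.
Group by departments.id and compute SUM(e.hire_year). SUM over an all-NULL group is NULL.
  6: ids {1, 3, 15, 20, 29} → SUM(e.hire_year)=10096
  9: ids {2, 7, 18, 39} → SUM(e.hire_year)=8077
  10: ids {5, 8, 12, 40} → SUM(e.hire_year)=8064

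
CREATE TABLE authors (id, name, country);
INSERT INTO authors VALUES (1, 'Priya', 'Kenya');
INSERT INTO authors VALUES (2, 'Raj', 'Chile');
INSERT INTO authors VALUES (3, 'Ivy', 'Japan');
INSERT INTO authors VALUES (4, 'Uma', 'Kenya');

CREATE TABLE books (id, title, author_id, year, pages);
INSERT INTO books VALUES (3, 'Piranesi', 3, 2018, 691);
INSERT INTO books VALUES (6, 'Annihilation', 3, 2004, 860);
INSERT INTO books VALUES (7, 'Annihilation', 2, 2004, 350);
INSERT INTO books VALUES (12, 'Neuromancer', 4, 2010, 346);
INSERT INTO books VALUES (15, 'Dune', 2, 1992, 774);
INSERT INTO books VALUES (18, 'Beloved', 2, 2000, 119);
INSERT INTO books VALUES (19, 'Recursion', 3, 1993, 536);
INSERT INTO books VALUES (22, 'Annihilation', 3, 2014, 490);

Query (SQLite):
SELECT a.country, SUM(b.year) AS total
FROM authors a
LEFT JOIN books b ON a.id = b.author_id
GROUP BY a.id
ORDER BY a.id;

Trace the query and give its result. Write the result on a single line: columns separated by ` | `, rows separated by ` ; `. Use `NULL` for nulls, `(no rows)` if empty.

Kenya | NULL ; Chile | 5996 ; Japan | 8029 ; Kenya | 2010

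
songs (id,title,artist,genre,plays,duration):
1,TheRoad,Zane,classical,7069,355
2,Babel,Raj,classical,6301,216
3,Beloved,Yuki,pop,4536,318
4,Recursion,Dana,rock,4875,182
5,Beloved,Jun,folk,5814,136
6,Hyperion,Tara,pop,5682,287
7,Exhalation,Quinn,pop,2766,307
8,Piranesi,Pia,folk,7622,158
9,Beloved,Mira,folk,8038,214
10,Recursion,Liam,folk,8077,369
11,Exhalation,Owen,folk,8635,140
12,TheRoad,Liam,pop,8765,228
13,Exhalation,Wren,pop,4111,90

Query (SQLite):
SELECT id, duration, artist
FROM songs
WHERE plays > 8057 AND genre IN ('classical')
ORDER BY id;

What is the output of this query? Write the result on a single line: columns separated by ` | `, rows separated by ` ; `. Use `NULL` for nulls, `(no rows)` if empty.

plays > 8057: ids {10, 11, 12}
genre IN ('classical'): ids {1, 2}
Combine with AND.

(no rows)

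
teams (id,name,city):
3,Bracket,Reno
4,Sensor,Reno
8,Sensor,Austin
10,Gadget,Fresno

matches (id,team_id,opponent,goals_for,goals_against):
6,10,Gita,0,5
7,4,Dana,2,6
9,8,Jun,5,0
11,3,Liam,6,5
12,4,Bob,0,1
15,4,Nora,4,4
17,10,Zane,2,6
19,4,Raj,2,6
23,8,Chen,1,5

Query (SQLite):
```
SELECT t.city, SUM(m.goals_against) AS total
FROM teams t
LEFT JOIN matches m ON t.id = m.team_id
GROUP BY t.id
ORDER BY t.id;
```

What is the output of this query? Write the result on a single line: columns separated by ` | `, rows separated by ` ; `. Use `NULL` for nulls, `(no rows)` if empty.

LEFT JOIN keeps every teams row; unmatched ones get NULL for matches columns.
Group by teams.id and compute SUM(m.goals_against). SUM over an all-NULL group is NULL.
  3: ids {11} → SUM(m.goals_against)=5
  4: ids {7, 12, 15, 19} → SUM(m.goals_against)=17
  8: ids {9, 23} → SUM(m.goals_against)=5
  10: ids {6, 17} → SUM(m.goals_against)=11

Reno | 5 ; Reno | 17 ; Austin | 5 ; Fresno | 11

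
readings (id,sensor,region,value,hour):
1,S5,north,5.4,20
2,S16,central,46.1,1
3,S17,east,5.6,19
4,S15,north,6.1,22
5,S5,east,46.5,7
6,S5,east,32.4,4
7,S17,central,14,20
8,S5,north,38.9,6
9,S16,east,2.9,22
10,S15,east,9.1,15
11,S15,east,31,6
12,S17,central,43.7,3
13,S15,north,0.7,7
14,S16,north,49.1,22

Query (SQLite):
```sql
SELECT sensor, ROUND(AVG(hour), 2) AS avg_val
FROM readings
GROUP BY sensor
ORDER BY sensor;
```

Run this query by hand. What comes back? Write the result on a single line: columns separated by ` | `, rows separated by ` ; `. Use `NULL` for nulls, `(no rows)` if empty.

S15 | 12.5 ; S16 | 15 ; S17 | 14 ; S5 | 9.25

Partition readings by sensor; compute ROUND(AVG(hour), 2) within each group.
  S15: ids {4, 10, 11, 13} → ROUND(AVG(hour), 2)=12.5
  S16: ids {2, 9, 14} → ROUND(AVG(hour), 2)=15
  S17: ids {3, 7, 12} → ROUND(AVG(hour), 2)=14
  S5: ids {1, 5, 6, 8} → ROUND(AVG(hour), 2)=9.25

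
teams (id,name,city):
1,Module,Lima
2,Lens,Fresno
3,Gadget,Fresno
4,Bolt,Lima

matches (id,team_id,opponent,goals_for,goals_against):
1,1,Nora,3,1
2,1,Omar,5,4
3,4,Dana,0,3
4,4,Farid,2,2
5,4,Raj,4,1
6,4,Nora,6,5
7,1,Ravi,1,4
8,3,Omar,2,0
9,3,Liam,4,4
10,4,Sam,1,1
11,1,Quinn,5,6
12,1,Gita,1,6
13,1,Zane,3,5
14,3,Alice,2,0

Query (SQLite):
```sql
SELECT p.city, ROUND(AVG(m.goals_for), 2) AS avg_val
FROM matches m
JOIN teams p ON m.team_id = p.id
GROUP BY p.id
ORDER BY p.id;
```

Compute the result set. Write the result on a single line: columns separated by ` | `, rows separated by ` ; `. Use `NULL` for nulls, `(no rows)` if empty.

Lima | 3 ; Fresno | 2.67 ; Lima | 2.6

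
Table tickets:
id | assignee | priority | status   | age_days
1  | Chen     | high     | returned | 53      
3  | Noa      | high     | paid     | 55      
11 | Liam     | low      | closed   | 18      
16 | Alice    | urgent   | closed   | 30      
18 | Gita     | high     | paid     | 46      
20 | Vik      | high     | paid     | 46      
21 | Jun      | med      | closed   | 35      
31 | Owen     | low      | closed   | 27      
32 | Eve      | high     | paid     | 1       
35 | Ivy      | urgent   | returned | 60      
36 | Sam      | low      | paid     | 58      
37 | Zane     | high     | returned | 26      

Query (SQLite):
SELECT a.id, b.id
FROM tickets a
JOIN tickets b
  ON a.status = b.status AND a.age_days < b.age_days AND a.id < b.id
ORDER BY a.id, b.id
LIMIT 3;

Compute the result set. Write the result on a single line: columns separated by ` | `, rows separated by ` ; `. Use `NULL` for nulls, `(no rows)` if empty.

Pairs (a,b) with same status, a.age_days < b.age_days, a.id < b.id.
status groups: closed:{11,16,21,31} paid:{3,18,20,32,36} returned:{1,35,37}
Ordered by (a.id, b.id); first 3.

1 | 35 ; 3 | 36 ; 11 | 16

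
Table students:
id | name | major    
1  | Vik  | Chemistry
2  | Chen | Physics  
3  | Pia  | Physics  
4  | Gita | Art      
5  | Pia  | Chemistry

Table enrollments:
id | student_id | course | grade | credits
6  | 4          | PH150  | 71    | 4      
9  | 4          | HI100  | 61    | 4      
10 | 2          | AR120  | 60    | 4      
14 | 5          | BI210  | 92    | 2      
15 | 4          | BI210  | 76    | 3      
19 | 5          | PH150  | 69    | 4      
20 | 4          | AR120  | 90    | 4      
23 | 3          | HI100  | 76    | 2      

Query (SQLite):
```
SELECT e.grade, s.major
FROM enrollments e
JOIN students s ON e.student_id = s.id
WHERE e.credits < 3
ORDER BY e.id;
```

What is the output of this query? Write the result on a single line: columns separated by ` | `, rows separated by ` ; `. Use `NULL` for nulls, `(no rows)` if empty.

92 | Chemistry ; 76 | Physics

Each enrollments row matches the students row where student_id = students.id.
Then keep rows with e.credits < 3.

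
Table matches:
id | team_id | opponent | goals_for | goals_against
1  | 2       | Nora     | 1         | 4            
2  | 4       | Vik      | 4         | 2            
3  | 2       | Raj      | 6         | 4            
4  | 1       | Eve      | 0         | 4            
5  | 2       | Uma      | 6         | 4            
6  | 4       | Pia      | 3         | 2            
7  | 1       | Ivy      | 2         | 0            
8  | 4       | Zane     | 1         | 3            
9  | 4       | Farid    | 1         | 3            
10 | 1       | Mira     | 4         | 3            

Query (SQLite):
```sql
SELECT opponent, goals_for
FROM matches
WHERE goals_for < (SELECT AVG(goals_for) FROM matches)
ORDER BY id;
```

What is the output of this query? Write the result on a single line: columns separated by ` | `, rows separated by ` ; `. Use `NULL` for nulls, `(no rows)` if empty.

Nora | 1 ; Eve | 0 ; Ivy | 2 ; Zane | 1 ; Farid | 1

Scalar subquery: AVG(goals_for) over all matches rows = 2.8.
Keep rows where goals_for < that value.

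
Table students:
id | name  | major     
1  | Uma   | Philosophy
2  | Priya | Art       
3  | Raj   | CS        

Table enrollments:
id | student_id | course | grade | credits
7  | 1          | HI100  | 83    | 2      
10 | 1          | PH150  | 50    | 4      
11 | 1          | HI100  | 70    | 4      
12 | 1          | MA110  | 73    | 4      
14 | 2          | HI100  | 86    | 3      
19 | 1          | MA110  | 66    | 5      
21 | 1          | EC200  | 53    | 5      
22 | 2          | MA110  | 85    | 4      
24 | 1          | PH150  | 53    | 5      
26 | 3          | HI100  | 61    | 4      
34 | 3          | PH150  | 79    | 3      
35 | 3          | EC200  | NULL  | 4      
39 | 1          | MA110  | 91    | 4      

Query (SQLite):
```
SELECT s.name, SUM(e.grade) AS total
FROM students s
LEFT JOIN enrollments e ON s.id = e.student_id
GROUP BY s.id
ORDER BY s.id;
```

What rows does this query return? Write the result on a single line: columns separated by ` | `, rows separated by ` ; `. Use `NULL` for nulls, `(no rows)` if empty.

Uma | 539 ; Priya | 171 ; Raj | 140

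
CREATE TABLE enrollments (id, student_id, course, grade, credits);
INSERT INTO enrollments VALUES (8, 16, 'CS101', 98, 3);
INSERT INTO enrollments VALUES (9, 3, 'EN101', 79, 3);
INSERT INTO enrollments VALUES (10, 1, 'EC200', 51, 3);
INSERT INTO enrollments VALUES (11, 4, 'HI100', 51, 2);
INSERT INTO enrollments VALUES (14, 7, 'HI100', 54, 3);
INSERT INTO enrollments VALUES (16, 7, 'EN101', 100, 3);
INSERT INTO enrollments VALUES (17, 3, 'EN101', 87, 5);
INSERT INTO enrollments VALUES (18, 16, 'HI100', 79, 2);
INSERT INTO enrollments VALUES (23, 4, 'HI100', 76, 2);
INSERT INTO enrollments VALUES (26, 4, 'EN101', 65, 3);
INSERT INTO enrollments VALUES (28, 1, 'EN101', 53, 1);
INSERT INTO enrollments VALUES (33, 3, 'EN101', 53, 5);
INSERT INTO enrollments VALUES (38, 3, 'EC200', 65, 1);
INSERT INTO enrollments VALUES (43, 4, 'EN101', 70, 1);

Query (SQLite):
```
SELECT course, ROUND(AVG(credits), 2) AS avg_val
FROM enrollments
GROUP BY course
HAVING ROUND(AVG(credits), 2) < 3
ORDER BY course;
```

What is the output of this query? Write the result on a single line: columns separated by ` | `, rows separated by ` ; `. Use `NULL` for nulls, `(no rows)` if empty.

EC200 | 2 ; HI100 | 2.25

Partition enrollments by course; compute ROUND(AVG(credits), 2) within each group.
HAVING: keep groups where ROUND(AVG(credits), 2) < 3.
  CS101: ids {8} → ROUND(AVG(credits), 2)=3
  EC200: ids {10, 38} → ROUND(AVG(credits), 2)=2
  EN101: ids {9, 16, 17, 26, 28, 33, 43} → ROUND(AVG(credits), 2)=3
  HI100: ids {11, 14, 18, 23} → ROUND(AVG(credits), 2)=2.25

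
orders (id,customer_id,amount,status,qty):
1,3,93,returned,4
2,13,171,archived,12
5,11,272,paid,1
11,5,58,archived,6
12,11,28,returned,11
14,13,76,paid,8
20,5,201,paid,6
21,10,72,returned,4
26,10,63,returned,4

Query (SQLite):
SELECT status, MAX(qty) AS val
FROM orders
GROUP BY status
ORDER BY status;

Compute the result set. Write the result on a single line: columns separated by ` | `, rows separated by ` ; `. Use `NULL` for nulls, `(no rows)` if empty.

archived | 12 ; paid | 8 ; returned | 11

Partition orders by status; compute MAX(qty) within each group.
  archived: ids {2, 11} → MAX(qty)=12
  paid: ids {5, 14, 20} → MAX(qty)=8
  returned: ids {1, 12, 21, 26} → MAX(qty)=11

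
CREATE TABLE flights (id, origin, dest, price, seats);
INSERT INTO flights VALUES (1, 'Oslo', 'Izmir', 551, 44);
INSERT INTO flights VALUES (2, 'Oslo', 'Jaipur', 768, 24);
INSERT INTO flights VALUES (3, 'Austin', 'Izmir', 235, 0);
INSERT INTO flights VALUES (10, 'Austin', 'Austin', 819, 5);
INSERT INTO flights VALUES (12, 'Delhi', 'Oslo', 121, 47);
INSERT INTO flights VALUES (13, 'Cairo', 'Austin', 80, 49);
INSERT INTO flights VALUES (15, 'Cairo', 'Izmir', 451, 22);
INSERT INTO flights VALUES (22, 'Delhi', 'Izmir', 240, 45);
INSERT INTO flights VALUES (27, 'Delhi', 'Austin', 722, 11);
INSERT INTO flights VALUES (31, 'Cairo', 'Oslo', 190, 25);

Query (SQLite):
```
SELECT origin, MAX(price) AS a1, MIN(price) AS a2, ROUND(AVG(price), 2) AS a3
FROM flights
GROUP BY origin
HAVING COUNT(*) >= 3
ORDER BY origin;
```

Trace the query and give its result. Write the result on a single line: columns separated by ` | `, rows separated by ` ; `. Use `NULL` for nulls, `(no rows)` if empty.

Cairo | 451 | 80 | 240.33 ; Delhi | 722 | 121 | 361

Group flights by origin.
Per group compute: MAX(price), MIN(price), ROUND(AVG(price), 2).
HAVING: drop groups with fewer than 3 rows.
  Austin: ids {3, 10} → MAX(price)=819, MIN(price)=235, ROUND(AVG(price), 2)=527
  Cairo: ids {13, 15, 31} → MAX(price)=451, MIN(price)=80, ROUND(AVG(price), 2)=240.33
  Delhi: ids {12, 22, 27} → MAX(price)=722, MIN(price)=121, ROUND(AVG(price), 2)=361
  Oslo: ids {1, 2} → MAX(price)=768, MIN(price)=551, ROUND(AVG(price), 2)=659.5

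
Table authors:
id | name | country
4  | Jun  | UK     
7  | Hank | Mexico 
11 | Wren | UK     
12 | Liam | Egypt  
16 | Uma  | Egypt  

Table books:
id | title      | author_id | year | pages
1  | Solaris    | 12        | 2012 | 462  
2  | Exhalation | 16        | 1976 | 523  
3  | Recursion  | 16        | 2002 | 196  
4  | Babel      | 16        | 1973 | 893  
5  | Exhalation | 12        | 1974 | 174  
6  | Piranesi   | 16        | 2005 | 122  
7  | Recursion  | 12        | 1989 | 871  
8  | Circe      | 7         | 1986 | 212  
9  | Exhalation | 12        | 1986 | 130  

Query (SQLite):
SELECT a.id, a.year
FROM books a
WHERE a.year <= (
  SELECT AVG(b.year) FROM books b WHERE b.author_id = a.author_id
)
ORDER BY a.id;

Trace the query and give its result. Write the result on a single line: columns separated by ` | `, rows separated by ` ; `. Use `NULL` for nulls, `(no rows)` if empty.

2 | 1976 ; 4 | 1973 ; 5 | 1974 ; 7 | 1989 ; 8 | 1986 ; 9 | 1986

For each books row a, compute AVG(year) over rows sharing a.author_id.
Keep row a if a.year <= that per-group AVG.
  author_id=7: AVG(year) = 1986.0
  author_id=12: AVG(year) = 1990.25
  author_id=16: AVG(year) = 1989.0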